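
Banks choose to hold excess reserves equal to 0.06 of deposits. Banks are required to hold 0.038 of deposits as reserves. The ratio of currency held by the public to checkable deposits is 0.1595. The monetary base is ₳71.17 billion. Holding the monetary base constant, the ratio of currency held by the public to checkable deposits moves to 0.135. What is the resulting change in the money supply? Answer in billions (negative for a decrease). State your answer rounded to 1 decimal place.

₳26.2 billion

Initially m₁ = (1 + 0.1595) / (0.038 + 0.06 + 0.1595) ≈ 4.5029, so M₁ = 4.5029 × 71.17 ≈ 320.4714 billion.
After the change m₂ = (1 + 0.135) / (0.038 + 0.06 + 0.135) ≈ 4.8712, so M₂ = 4.8712 × 71.17 ≈ 346.6833 billion.
ΔM = M₂ − M₁ = 346.6833 − 320.4714 = 26.2119 billion.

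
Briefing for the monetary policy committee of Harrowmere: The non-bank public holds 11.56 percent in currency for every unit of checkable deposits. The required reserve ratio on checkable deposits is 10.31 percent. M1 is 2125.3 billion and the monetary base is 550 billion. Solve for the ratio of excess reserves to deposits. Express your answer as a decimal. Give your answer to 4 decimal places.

Using m = M/MB = 2125.3/550 ≈ 3.864182. Since m = (1 + c)/(c + rr + e), the denominator satisfies c + rr + e = (1 + c)/m = (1 + 0.1156) / 3.864182 ≈ 0.288703.
With c = 0.1156 and rr = 0.1031, the ratio of excess reserves to deposits is 0.288703 − 0.1156 − 0.1031 = 0.070003.

0.0700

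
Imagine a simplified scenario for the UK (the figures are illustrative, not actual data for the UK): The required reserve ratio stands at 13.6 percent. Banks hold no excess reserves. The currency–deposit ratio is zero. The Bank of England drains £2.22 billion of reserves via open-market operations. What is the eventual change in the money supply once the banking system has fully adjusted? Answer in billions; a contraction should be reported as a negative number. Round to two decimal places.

-16.32 billion

The simple money multiplier is m = 1/rr = 1/0.136 ≈ 7.3529.
An open-market sale reduces the monetary base by 2.22 billion, so ΔM = m × ΔMB = 7.3529 × (−2.22) ≈ -16.3234 billion.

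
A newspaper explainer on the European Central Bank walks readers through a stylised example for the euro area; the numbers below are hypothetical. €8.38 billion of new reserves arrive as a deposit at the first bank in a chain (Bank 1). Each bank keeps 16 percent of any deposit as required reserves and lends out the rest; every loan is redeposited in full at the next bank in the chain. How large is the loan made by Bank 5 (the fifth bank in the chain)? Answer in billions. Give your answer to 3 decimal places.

Each bank lends a fraction (1 − rr) = 0.8400 of the deposit it receives, so Bank 5 receives 8.38·0.8400^4 and lends 8.38·0.8400^5 ≈ 3.5046 billion.

€3.505 billion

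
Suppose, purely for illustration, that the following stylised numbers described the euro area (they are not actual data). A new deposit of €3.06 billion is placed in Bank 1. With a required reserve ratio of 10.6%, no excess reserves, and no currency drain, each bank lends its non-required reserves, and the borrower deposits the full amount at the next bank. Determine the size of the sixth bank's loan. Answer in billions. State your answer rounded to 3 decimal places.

Each bank lends a fraction (1 − rr) = 0.8940 of the deposit it receives, so Bank 6 receives 3.06·0.8940^5 and lends 3.06·0.8940^6 ≈ 1.5622 billion.

€1.562 billion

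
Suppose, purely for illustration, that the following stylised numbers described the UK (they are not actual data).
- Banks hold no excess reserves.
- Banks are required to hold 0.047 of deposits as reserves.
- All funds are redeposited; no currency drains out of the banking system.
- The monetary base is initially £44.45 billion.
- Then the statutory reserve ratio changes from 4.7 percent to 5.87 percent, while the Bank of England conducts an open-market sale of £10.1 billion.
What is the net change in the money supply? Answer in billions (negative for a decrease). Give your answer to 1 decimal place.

Before: m₁ = 1 / (0.047) ≈ 21.2766, MB₁ = 44.45, so M₁ = 21.2766 × 44.45 ≈ 945.7449 billion.
After: m₂ = 1 / (0.0587) ≈ 17.0358, MB₂ = 44.45 − 10.1 = 34.35, so M₂ = 17.0358 × 34.35 ≈ 585.1797 billion.
ΔM = M₂ − M₁ = 585.1797 − 945.7449 = -360.5652 billion.

-360.6 billion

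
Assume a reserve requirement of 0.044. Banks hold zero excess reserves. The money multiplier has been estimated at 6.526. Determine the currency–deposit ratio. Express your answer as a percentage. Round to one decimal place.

12.9%

Using m = 6.526. From m = (1 + c)/(c + rr + e), rearranging gives 1 + c = m·(c + rr + e), so c·(1 − m) = m·(rr + e) − 1.
Hence c = [m·(rr + e) − 1]/(1 − m) = [6.526 × (0.044 + 0) − 1] / (1 − 6.526) ≈ 0.129000.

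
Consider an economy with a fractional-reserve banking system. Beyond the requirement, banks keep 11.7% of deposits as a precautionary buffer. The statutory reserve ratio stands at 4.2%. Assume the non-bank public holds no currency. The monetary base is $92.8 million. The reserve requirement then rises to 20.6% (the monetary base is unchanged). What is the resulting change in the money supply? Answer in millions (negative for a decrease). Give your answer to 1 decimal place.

Initially m₁ = 1 / (0.042 + 0.117) ≈ 6.2893, so M₁ = 6.2893 × 92.8 ≈ 583.647 million.
After the change m₂ = 1 / (0.206 + 0.117) ≈ 3.0960, so M₂ = 3.0960 × 92.8 = 287.3088 million.
ΔM = M₂ − M₁ = 287.3088 − 583.647 = -296.3382 million.

-296.3 million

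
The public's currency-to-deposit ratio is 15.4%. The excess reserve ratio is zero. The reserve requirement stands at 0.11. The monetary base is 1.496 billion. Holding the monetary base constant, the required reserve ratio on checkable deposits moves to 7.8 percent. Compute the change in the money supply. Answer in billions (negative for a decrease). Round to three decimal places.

Initially m₁ = (1 + 0.154) / (0.11 + 0.154) ≈ 4.37121, so M₁ = 4.37121 × 1.496 ≈ 6.5393 billion.
After the change m₂ = (1 + 0.154) / (0.078 + 0.154) ≈ 4.97414, so M₂ = 4.97414 × 1.496 ≈ 7.4413 billion.
ΔM = M₂ − M₁ = 7.4413 − 6.5393 = 0.902 billion.

0.902 billion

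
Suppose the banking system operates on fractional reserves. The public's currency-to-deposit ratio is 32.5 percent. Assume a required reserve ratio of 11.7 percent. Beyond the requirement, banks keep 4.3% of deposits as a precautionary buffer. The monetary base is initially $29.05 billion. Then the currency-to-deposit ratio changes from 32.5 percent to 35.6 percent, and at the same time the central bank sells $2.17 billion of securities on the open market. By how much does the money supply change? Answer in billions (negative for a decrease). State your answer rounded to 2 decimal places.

Before: m₁ = (1 + 0.325) / (0.117 + 0.043 + 0.325) ≈ 2.73196, MB₁ = 29.05, so M₁ = 2.73196 × 29.05 ≈ 79.3634 billion.
After: m₂ = (1 + 0.356) / (0.117 + 0.043 + 0.356) ≈ 2.62791, MB₂ = 29.05 − 2.17 = 26.88, so M₂ = 2.62791 × 26.88 ≈ 70.6382 billion.
ΔM = M₂ − M₁ = 70.6382 − 79.3634 = -8.7252 billion.

-8.73 billion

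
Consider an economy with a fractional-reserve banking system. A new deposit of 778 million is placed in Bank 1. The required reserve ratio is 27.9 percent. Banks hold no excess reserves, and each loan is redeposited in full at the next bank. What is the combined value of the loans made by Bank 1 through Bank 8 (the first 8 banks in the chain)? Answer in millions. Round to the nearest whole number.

Bank i lends (1 − rr)^i of the original deposit: Bank 1 lends 778·0.7210 = 560.9380, Bank 2 lends 778·0.7210² ≈ 404.4363, and so on.
Summing a geometric series: total = 778·[0.7210·(1 − 0.7210^8) / (1 − 0.7210)] ≈ 1863.7079 million.

1864 million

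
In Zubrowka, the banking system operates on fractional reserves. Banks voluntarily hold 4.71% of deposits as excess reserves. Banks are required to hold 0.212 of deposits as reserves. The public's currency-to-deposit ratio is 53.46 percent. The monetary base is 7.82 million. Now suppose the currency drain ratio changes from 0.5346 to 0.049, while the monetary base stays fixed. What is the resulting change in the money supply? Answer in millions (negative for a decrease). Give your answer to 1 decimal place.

Initially m₁ = (1 + 0.5346) / (0.212 + 0.0471 + 0.5346) ≈ 1.9335, so M₁ = 1.9335 × 7.82 ≈ 15.12 million.
After the change m₂ = (1 + 0.049) / (0.212 + 0.0471 + 0.049) ≈ 3.4047, so M₂ = 3.4047 × 7.82 ≈ 26.6248 million.
ΔM = M₂ − M₁ = 26.6248 − 15.12 = 11.5048 million.

11.5 million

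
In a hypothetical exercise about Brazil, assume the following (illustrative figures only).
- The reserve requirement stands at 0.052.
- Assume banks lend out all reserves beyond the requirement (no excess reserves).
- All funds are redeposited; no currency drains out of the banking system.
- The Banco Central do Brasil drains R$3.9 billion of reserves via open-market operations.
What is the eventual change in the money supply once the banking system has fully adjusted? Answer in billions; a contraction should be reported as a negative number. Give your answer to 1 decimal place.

-75.0 billion

The simple money multiplier is m = 1/rr = 1/0.052 ≈ 19.2308.
An open-market sale reduces the monetary base by 3.9 billion, so ΔM = m × ΔMB = 19.2308 × (−3.9) ≈ -75.0001 billion.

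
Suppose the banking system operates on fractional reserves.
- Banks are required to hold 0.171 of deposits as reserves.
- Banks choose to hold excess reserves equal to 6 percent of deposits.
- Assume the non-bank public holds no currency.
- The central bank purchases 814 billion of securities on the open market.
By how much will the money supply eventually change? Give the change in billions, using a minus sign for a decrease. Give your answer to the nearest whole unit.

3524 billion

The money multiplier is m = 1 / (rr + e) = 1 / (0.171 + 0.06) ≈ 4.3290.
The purchase adds 814 billion of base, so ΔM = m × ΔMB = 4.3290 × (+814) = 3523.806 billion.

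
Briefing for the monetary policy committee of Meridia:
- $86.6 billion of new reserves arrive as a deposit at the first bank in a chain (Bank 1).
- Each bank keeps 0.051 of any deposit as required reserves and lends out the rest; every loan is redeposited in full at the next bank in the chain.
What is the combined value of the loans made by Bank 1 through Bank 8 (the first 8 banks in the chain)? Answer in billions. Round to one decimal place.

Bank i lends (1 − rr)^i of the original deposit: Bank 1 lends 86.6·0.9490 = 82.1834, Bank 2 lends 86.6·0.9490² ≈ 77.9920, and so on.
Summing a geometric series: total = 86.6·[0.9490·(1 − 0.9490^8) / (1 − 0.9490)] ≈ 551.3470 billion.

$551.3 billion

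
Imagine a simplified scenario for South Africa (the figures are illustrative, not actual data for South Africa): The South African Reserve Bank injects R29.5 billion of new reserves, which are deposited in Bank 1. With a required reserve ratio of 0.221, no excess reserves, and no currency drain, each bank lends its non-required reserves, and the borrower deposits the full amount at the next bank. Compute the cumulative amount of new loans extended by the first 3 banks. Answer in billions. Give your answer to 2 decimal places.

R54.83 billion

Bank i lends (1 − rr)^i of the original deposit: Bank 1 lends 29.5·0.7790 = 22.9805, Bank 2 lends 29.5·0.7790² ≈ 17.9018, and so on.
Summing a geometric series: total = 29.5·[0.7790·(1 − 0.7790^3) / (1 − 0.7790)] ≈ 54.8278 billion.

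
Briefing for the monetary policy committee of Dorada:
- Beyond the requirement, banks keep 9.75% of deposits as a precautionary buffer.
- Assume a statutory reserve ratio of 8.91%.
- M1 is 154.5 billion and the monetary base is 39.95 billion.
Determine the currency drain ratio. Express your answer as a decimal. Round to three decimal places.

0.097

Using m = M/MB = 154.5/39.95 ≈ 3.867334. From m = (1 + c)/(c + rr + e), rearranging gives 1 + c = m·(c + rr + e), so c·(1 − m) = m·(rr + e) − 1.
Hence c = [m·(rr + e) − 1]/(1 − m) = [3.867334 × (0.0891 + 0.0975) − 1] / (1 − 3.867334) ≈ 0.097078.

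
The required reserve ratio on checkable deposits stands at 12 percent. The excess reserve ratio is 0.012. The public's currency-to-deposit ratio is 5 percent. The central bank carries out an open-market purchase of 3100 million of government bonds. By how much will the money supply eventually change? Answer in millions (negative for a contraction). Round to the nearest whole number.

The money multiplier is m = (1 + c) / (rr + e + c) = (1 + 0.05) / (0.12 + 0.012 + 0.05) ≈ 5.76923.
The purchase adds 3100 million of base, so ΔM = m × ΔMB = 5.76923 × (+3100) = 17884.613 million.

17885 million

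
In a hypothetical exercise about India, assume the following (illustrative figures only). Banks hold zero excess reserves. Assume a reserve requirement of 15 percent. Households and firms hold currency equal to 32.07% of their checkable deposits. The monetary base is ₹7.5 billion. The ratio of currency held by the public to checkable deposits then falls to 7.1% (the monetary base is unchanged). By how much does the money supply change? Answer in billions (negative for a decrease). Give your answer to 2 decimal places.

Initially m₁ = (1 + 0.3207) / (0.15 + 0.3207) ≈ 2.8058, so M₁ = 2.8058 × 7.5 = 21.0435 billion.
After the change m₂ = (1 + 0.071) / (0.15 + 0.071) ≈ 4.8462, so M₂ = 4.8462 × 7.5 = 36.3465 billion.
ΔM = M₂ − M₁ = 36.3465 − 21.0435 = 15.303 billion.

₹15.30 billion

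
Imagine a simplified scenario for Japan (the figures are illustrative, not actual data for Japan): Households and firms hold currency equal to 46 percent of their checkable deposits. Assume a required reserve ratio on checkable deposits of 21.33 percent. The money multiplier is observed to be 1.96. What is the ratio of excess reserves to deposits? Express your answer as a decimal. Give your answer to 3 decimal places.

0.072

Using m = 1.96. Since m = (1 + c)/(c + rr + e), the denominator satisfies c + rr + e = (1 + c)/m = (1 + 0.46) / 1.96 ≈ 0.744898.
With c = 0.46 and rr = 0.2133, the ratio of excess reserves to deposits is 0.744898 − 0.46 − 0.2133 = 0.071598.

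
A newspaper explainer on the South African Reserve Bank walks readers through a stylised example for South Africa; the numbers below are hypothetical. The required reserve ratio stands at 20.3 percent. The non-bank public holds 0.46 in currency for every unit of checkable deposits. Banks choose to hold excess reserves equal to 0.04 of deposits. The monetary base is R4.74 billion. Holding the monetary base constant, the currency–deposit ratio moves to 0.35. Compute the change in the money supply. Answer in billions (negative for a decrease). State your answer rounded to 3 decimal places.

Initially m₁ = (1 + 0.46) / (0.203 + 0.04 + 0.46) ≈ 2.07681, so M₁ = 2.07681 × 4.74 ≈ 9.8441 billion.
After the change m₂ = (1 + 0.35) / (0.203 + 0.04 + 0.35) ≈ 2.27656, so M₂ = 2.27656 × 4.74 ≈ 10.7909 billion.
ΔM = M₂ − M₁ = 10.7909 − 9.8441 = 0.9468 billion.

R0.947 billion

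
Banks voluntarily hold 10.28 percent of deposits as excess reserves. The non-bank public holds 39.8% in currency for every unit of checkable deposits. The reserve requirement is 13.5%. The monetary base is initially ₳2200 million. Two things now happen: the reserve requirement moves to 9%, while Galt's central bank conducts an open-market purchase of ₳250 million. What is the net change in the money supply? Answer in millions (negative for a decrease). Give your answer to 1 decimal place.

₳960.0 million

Before: m₁ = (1 + 0.398) / (0.135 + 0.1028 + 0.398) ≈ 2.198805, MB₁ = 2200, so M₁ = 2.198805 × 2200 = 4837.371 million.
After: m₂ = (1 + 0.398) / (0.09 + 0.1028 + 0.398) ≈ 2.366283, MB₂ = 2200 + 250 = 2450, so M₂ = 2.366283 × 2450 ≈ 5797.3934 million.
ΔM = M₂ − M₁ = 5797.3934 − 4837.371 = 960.0224 million.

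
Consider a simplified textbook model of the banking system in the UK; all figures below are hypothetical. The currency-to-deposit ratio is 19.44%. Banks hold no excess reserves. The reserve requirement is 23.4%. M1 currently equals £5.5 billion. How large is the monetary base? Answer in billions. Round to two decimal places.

£1.97 billion

The money multiplier is m = (1 + c) / (rr + c) = (1 + 0.1944) / (0.234 + 0.1944) ≈ 2.7880.
MB = M / m = 5.5 / 2.7880 ≈ 1.9727 billion.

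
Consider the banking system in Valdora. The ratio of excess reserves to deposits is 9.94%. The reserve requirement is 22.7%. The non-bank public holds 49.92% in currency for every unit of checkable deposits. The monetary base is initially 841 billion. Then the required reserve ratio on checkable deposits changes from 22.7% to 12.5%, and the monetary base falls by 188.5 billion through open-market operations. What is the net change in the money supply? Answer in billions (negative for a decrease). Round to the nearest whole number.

-175 billion

Before: m₁ = (1 + 0.4992) / (0.227 + 0.0994 + 0.4992) ≈ 1.8159, MB₁ = 841, so M₁ = 1.8159 × 841 = 1527.1719 billion.
After: m₂ = (1 + 0.4992) / (0.125 + 0.0994 + 0.4992) ≈ 2.0719, MB₂ = 841 − 188.5 = 652.5, so M₂ = 2.0719 × 652.5 ≈ 1351.9147 billion.
ΔM = M₂ − M₁ = 1351.9147 − 1527.1719 = -175.2572 billion.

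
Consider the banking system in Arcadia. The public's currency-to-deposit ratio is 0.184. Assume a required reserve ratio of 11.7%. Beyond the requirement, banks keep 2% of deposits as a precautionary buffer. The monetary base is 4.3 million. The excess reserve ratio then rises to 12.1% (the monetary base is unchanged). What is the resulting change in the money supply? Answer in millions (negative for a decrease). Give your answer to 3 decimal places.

Initially m₁ = (1 + 0.184) / (0.117 + 0.02 + 0.184) ≈ 3.68847, so M₁ = 3.68847 × 4.3 ≈ 15.8604 million.
After the change m₂ = (1 + 0.184) / (0.117 + 0.121 + 0.184) ≈ 2.80569, so M₂ = 2.80569 × 4.3 ≈ 12.0645 million.
ΔM = M₂ − M₁ = 12.0645 − 15.8604 = -3.7959 million.

-3.796 million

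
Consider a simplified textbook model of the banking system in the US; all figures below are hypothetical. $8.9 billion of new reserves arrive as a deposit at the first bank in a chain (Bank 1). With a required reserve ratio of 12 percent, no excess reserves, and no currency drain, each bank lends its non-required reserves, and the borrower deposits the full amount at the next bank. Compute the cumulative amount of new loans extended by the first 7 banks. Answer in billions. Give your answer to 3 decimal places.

Bank i lends (1 − rr)^i of the original deposit: Bank 1 lends 8.9·0.8800 = 7.8320, Bank 2 lends 8.9·0.8800² ≈ 6.8922, and so on.
Summing a geometric series: total = 8.9·[0.8800·(1 − 0.8800^7) / (1 − 0.8800)] ≈ 38.5938 billion.

$38.594 billion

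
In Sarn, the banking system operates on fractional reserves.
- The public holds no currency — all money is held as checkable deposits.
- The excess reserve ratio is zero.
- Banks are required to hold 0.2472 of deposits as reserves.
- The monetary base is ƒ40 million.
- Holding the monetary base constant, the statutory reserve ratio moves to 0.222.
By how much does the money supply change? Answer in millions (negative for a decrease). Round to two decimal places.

Initially m₁ = 1 / (0.2472) ≈ 4.04531, so M₁ = 4.04531 × 40 = 161.8124 million.
After the change m₂ = 1 / (0.222) ≈ 4.50450, so M₂ = 4.50450 × 40 = 180.18 million.
ΔM = M₂ − M₁ = 180.18 − 161.8124 = 18.3676 million.

ƒ18.37 million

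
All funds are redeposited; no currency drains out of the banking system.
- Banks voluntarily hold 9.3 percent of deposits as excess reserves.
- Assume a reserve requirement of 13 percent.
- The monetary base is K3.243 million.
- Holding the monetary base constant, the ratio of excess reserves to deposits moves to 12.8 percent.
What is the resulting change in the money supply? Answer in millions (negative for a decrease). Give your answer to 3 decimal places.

-1.973 million

Initially m₁ = 1 / (0.13 + 0.093) ≈ 4.48430, so M₁ = 4.48430 × 3.243 ≈ 14.5426 million.
After the change m₂ = 1 / (0.13 + 0.128) ≈ 3.87597, so M₂ = 3.87597 × 3.243 ≈ 12.5698 million.
ΔM = M₂ − M₁ = 12.5698 − 14.5426 = -1.9728 million.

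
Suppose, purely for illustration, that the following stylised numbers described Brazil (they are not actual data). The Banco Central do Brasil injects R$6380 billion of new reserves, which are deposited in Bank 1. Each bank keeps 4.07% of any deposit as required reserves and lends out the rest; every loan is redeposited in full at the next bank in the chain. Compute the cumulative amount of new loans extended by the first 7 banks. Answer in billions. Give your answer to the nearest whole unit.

Bank i lends (1 − rr)^i of the original deposit: Bank 1 lends 6380·0.9593 = 6120.3340, Bank 2 lends 6380·0.9593² ≈ 5871.2364, and so on.
Summing a geometric series: total = 6380·[0.9593·(1 − 0.9593^7) / (1 − 0.9593)] ≈ 37952.0340 billion.

R$37952 billion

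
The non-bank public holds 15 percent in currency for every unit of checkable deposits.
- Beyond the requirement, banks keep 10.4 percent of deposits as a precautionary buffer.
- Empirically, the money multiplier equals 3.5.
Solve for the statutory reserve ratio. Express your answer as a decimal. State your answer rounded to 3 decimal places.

Using m = 3.5. Since m = (1 + c)/(c + rr + e), the denominator satisfies c + rr + e = (1 + c)/m = (1 + 0.15) / 3.5 ≈ 0.328571.
With c = 0.15 and e = 0.104, the statutory reserve ratio is 0.328571 − 0.15 − 0.104 = 0.074571.

0.075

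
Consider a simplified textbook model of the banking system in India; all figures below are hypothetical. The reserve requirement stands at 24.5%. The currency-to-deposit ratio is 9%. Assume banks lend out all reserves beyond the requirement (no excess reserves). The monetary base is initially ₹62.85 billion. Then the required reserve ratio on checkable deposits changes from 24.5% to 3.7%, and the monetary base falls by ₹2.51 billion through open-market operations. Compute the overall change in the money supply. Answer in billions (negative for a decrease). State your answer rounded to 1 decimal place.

₹313.4 billion

Before: m₁ = (1 + 0.09) / (0.245 + 0.09) ≈ 3.2537, MB₁ = 62.85, so M₁ = 3.2537 × 62.85 ≈ 204.495 billion.
After: m₂ = (1 + 0.09) / (0.037 + 0.09) ≈ 8.5827, MB₂ = 62.85 − 2.51 = 60.34, so M₂ = 8.5827 × 60.34 ≈ 517.8801 billion.
ΔM = M₂ − M₁ = 517.8801 − 204.495 = 313.3851 billion.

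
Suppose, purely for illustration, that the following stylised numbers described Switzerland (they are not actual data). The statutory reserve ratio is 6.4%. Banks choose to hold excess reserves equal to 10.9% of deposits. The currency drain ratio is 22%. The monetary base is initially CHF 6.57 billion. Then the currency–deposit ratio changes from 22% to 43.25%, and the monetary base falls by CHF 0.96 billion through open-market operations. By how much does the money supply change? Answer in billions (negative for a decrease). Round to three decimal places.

Before: m₁ = (1 + 0.22) / (0.064 + 0.109 + 0.22) ≈ 3.10433, MB₁ = 6.57, so M₁ = 3.10433 × 6.57 ≈ 20.3954 billion.
After: m₂ = (1 + 0.4325) / (0.064 + 0.109 + 0.4325) ≈ 2.36581, MB₂ = 6.57 − 0.96 = 5.61, so M₂ = 2.36581 × 5.61 ≈ 13.2722 billion.
ΔM = M₂ − M₁ = 13.2722 − 20.3954 = -7.1232 billion.

-7.123 billion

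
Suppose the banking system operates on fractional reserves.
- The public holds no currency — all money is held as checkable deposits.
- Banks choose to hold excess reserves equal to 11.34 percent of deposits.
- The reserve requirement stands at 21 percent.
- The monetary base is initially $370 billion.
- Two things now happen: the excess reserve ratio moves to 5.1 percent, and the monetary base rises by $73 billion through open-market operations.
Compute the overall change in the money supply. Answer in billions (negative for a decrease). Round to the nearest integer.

$553 billion

Before: m₁ = 1 / (0.21 + 0.1134) ≈ 3.0921, MB₁ = 370, so M₁ = 3.0921 × 370 = 1144.077 billion.
After: m₂ = 1 / (0.21 + 0.051) ≈ 3.8314, MB₂ = 370 + 73 = 443, so M₂ = 3.8314 × 443 = 1697.3102 billion.
ΔM = M₂ − M₁ = 1697.3102 − 1144.077 = 553.2332 billion.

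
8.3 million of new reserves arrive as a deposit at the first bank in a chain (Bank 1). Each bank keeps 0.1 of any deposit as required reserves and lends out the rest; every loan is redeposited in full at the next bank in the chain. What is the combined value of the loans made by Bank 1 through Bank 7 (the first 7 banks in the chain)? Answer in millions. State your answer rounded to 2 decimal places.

38.97 million

Bank i lends (1 − rr)^i of the original deposit: Bank 1 lends 8.3·0.9000 = 7.4700, Bank 2 lends 8.3·0.9000² = 6.7230, and so on.
Summing a geometric series: total = 8.3·[0.9000·(1 − 0.9000^7) / (1 − 0.9000)] ≈ 38.9712 million.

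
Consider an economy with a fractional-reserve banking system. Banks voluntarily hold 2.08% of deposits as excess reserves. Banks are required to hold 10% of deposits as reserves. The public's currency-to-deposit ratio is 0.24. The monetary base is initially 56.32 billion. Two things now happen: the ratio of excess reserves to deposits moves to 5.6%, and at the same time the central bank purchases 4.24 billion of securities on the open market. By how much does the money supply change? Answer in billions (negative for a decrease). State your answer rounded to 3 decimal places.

-3.929 billion

Before: m₁ = (1 + 0.24) / (0.1 + 0.0208 + 0.24) ≈ 3.436807, MB₁ = 56.32, so M₁ = 3.436807 × 56.32 ≈ 193.561 billion.
After: m₂ = (1 + 0.24) / (0.1 + 0.056 + 0.24) ≈ 3.131313, MB₂ = 56.32 + 4.24 = 60.56, so M₂ = 3.131313 × 60.56 ≈ 189.6323 billion.
ΔM = M₂ − M₁ = 189.6323 − 193.561 = -3.9287 billion.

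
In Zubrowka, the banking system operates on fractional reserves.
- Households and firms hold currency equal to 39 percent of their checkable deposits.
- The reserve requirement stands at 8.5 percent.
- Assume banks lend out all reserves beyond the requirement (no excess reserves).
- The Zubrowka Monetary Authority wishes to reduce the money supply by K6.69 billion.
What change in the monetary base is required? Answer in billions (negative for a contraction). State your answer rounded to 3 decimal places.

-2.286 billion

The money multiplier is m = (1 + c) / (rr + c) = (1 + 0.39) / (0.085 + 0.39) ≈ 2.92632.
ΔMB = ΔM / m = (−6.69) / 2.92632 ≈ -2.2861 billion.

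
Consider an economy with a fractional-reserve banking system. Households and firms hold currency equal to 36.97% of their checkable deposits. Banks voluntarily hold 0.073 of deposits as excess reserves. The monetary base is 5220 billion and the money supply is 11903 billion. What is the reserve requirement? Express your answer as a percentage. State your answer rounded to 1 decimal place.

15.8%

Using m = M/MB = 11903/5220 ≈ 2.280268. Since m = (1 + c)/(c + rr + e), the denominator satisfies c + rr + e = (1 + c)/m = (1 + 0.3697) / 2.280268 ≈ 0.600675.
With c = 0.3697 and e = 0.073, the reserve requirement is 0.600675 − 0.3697 − 0.073 = 0.157975.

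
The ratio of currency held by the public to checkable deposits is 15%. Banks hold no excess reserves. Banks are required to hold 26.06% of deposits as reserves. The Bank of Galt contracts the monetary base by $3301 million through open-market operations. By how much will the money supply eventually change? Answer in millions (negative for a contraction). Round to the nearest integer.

-9245 million

The money multiplier is m = (1 + c) / (rr + c) = (1 + 0.15) / (0.2606 + 0.15) ≈ 2.80078.
The sale removes 3301 million of base, so ΔM = m × ΔMB = 2.80078 × (−3301) ≈ -9245.3748 million.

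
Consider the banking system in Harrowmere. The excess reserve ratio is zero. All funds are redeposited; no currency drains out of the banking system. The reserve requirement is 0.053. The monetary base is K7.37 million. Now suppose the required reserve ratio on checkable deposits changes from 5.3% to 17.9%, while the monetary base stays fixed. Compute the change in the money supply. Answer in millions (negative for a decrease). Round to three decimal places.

-97.883 million

Initially m₁ = 1 / (0.053) ≈ 18.86792, so M₁ = 18.86792 × 7.37 ≈ 139.0566 million.
After the change m₂ = 1 / (0.179) ≈ 5.58659, so M₂ = 5.58659 × 7.37 ≈ 41.1732 million.
ΔM = M₂ − M₁ = 41.1732 − 139.0566 = -97.8834 million.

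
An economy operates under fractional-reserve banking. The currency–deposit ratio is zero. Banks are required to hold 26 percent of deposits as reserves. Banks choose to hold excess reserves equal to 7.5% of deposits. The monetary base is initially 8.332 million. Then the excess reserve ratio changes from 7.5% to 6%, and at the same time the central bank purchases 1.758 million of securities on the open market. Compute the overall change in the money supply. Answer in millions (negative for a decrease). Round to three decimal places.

6.660 million

Before: m₁ = 1 / (0.26 + 0.075) ≈ 2.985075, MB₁ = 8.332, so M₁ = 2.985075 × 8.332 ≈ 24.8716 million.
After: m₂ = 1 / (0.26 + 0.06) = 3.125000, MB₂ = 8.332 + 1.758 = 10.09, so M₂ = 3.125000 × 10.09 ≈ 31.5312 million.
ΔM = M₂ − M₁ = 31.5312 − 24.8716 = 6.6596 million.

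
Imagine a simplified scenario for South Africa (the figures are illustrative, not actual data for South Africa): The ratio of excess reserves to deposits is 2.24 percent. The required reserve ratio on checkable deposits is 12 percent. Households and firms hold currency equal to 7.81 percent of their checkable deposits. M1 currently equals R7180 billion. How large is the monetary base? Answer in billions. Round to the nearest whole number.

The money multiplier is m = (1 + c) / (rr + e + c) = (1 + 0.0781) / (0.12 + 0.0224 + 0.0781) ≈ 4.88934.
MB = M / m = 7180 / 4.88934 ≈ 1468.5009 billion.

R1469 billion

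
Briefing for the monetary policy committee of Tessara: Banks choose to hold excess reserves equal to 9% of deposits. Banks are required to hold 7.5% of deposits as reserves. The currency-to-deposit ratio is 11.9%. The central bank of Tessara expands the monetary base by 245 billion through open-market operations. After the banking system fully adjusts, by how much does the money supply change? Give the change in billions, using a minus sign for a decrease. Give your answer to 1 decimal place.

965.3 billion

The money multiplier is m = (1 + c) / (rr + e + c) = (1 + 0.119) / (0.075 + 0.09 + 0.119) ≈ 3.94014.
The purchase adds 245 billion of base, so ΔM = m × ΔMB = 3.94014 × (+245) = 965.3343 billion.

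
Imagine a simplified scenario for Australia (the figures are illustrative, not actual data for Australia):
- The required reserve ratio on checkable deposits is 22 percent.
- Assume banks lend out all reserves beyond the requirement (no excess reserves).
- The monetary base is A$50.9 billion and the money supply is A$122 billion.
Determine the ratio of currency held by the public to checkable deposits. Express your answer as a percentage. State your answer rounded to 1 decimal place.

Using m = M/MB = 122/50.9 ≈ 2.396857. From m = (1 + c)/(c + rr + e), rearranging gives 1 + c = m·(c + rr + e), so c·(1 − m) = m·(rr + e) − 1.
Hence c = [m·(rr + e) − 1]/(1 − m) = [2.396857 × (0.22 + 0) − 1] / (1 − 2.396857) ≈ 0.338396.

33.8%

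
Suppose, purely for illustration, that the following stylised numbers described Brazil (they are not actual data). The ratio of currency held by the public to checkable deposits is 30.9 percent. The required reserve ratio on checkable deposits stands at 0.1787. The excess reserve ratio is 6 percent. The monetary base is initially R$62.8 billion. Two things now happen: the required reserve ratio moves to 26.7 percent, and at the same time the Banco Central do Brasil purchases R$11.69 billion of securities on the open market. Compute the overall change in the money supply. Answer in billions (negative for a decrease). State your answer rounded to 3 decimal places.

Before: m₁ = (1 + 0.309) / (0.1787 + 0.06 + 0.309) ≈ 2.389995, MB₁ = 62.8, so M₁ = 2.389995 × 62.8 ≈ 150.0917 billion.
After: m₂ = (1 + 0.309) / (0.267 + 0.06 + 0.309) ≈ 2.058176, MB₂ = 62.8 + 11.69 = 74.49, so M₂ = 2.058176 × 74.49 ≈ 153.3135 billion.
ΔM = M₂ − M₁ = 153.3135 − 150.0917 = 3.2218 billion.

R$3.222 billion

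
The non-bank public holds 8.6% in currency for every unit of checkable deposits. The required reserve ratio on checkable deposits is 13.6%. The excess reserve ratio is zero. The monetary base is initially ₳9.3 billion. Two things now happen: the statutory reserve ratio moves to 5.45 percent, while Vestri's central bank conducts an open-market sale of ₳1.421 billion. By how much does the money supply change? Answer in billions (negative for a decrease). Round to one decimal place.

₳15.4 billion

Before: m₁ = (1 + 0.086) / (0.136 + 0.086) ≈ 4.8919, MB₁ = 9.3, so M₁ = 4.8919 × 9.3 ≈ 45.4947 billion.
After: m₂ = (1 + 0.086) / (0.0545 + 0.086) ≈ 7.7295, MB₂ = 9.3 − 1.421 = 7.879, so M₂ = 7.7295 × 7.879 ≈ 60.9007 billion.
ΔM = M₂ − M₁ = 60.9007 − 45.4947 = 15.406 billion.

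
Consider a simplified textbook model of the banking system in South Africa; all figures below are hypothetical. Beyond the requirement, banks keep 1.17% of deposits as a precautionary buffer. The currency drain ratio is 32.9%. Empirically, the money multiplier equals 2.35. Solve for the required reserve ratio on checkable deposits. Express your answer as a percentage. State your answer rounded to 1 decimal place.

Using m = 2.35. Since m = (1 + c)/(c + rr + e), the denominator satisfies c + rr + e = (1 + c)/m = (1 + 0.329) / 2.35 ≈ 0.565532.
With c = 0.329 and e = 0.0117, the required reserve ratio on checkable deposits is 0.565532 − 0.329 − 0.0117 = 0.224832.

22.5%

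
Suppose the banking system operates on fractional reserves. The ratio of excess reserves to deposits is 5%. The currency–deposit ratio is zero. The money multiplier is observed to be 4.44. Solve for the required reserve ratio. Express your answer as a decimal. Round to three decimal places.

Using m = 4.44. Since m = (1 + c)/(c + rr + e), the denominator satisfies c + rr + e = (1 + c)/m = (1 + 0) / 4.44 ≈ 0.225225.
With c = 0 and e = 0.05, the required reserve ratio is 0.225225 − 0 − 0.05 = 0.175225.

0.175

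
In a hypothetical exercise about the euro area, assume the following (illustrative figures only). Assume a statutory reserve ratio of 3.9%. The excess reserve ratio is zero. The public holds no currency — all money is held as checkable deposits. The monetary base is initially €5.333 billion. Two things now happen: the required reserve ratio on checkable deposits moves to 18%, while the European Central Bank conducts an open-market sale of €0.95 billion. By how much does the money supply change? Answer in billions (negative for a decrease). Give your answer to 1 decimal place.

Before: m₁ = 1 / (0.039) ≈ 25.6410, MB₁ = 5.333, so M₁ = 25.6410 × 5.333 ≈ 136.7435 billion.
After: m₂ = 1 / (0.18) ≈ 5.5556, MB₂ = 5.333 − 0.95 = 4.383, so M₂ = 5.5556 × 4.383 ≈ 24.3502 billion.
ΔM = M₂ − M₁ = 24.3502 − 136.7435 = -112.3933 billion.

-112.4 billion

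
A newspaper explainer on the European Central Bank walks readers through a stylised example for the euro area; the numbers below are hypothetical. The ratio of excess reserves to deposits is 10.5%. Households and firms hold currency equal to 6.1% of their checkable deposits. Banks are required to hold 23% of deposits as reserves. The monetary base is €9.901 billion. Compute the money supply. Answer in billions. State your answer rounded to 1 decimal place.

The money multiplier is m = (1 + c) / (rr + e + c) = (1 + 0.061) / (0.23 + 0.105 + 0.061) ≈ 2.6793.
So M = m × MB = 2.6793 × 9.901 ≈ 26.5277 billion.

€26.5 billion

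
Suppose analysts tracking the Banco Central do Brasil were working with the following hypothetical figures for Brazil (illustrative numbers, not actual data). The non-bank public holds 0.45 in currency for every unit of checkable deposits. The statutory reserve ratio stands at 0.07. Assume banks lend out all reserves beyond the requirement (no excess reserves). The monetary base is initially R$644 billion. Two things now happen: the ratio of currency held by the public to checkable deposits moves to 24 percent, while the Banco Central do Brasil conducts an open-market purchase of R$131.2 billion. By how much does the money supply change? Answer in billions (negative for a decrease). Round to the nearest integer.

R$1305 billion

Before: m₁ = (1 + 0.45) / (0.07 + 0.45) ≈ 2.7885, MB₁ = 644, so M₁ = 2.7885 × 644 = 1795.794 billion.
After: m₂ = (1 + 0.24) / (0.07 + 0.24) = 4, MB₂ = 644 + 131.2 = 775.2, so M₂ = 4 × 775.2 = 3100.8 billion.
ΔM = M₂ − M₁ = 3100.8 − 1795.794 = 1305.006 billion.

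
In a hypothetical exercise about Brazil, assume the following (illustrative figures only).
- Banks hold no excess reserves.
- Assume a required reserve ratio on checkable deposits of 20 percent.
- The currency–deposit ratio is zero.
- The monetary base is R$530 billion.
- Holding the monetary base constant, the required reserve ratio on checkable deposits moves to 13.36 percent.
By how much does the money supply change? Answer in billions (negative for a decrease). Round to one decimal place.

Initially m₁ = 1 / (0.2) = 5, so M₁ = 5 × 530 = 2650 billion.
After the change m₂ = 1 / (0.1336) ≈ 7.48503, so M₂ = 7.48503 × 530 = 3967.0659 billion.
ΔM = M₂ − M₁ = 3967.0659 − 2650 = 1317.0659 billion.

R$1317.1 billion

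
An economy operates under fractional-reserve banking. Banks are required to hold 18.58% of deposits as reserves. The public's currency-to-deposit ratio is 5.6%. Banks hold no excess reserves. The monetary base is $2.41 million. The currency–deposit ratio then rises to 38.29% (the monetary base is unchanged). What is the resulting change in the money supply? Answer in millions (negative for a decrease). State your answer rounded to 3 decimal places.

-4.665 million

Initially m₁ = (1 + 0.056) / (0.1858 + 0.056) ≈ 4.36725, so M₁ = 4.36725 × 2.41 ≈ 10.5251 million.
After the change m₂ = (1 + 0.3829) / (0.1858 + 0.3829) ≈ 2.43169, so M₂ = 2.43169 × 2.41 ≈ 5.8604 million.
ΔM = M₂ − M₁ = 5.8604 − 10.5251 = -4.6647 million.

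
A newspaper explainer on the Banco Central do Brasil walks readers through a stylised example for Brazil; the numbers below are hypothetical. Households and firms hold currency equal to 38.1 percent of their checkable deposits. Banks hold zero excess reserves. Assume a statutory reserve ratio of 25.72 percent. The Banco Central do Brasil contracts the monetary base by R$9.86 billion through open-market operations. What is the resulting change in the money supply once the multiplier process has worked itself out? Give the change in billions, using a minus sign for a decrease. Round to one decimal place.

The money multiplier is m = (1 + c) / (rr + c) = (1 + 0.381) / (0.2572 + 0.381) ≈ 2.1639.
The sale removes 9.86 billion of base, so ΔM = m × ΔMB = 2.1639 × (−9.86) ≈ -21.3361 billion.

-21.3 billion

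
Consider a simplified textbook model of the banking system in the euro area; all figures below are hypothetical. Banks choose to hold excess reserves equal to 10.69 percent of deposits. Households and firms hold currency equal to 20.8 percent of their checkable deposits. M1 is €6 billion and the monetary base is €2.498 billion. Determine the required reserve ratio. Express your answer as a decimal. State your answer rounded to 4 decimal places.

Using m = M/MB = 6/2.498 ≈ 2.401922. Since m = (1 + c)/(c + rr + e), the denominator satisfies c + rr + e = (1 + c)/m = (1 + 0.208) / 2.401922 ≈ 0.502931.
With c = 0.208 and e = 0.1069, the required reserve ratio is 0.502931 − 0.208 − 0.1069 = 0.188031.

0.1880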